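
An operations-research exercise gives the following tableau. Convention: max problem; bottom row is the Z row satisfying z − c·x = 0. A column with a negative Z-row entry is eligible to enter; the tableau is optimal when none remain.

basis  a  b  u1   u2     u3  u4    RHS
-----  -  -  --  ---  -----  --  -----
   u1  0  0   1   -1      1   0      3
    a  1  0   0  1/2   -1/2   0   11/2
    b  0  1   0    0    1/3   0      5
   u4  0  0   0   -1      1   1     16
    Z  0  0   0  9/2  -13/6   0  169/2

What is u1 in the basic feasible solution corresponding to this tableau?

3

u1 is basic (row 1); its value is the RHS of that row, 3.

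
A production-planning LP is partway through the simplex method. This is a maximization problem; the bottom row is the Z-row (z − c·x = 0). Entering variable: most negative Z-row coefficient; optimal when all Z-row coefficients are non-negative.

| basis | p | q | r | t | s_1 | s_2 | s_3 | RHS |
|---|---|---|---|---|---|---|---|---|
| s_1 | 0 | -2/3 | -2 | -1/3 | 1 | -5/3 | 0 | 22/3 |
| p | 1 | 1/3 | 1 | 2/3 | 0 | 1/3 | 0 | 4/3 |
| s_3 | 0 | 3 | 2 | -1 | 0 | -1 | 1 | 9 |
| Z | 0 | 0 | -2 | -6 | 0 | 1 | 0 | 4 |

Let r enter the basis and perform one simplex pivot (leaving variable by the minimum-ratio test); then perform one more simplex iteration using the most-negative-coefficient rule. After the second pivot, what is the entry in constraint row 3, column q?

7/2

Ratio test on column r — row 1: entry -2 ≤ 0; row 2: (4/3)/1 = 4/3; row 3: 9/2 = 9/2. Minimum is 4/3 at row 2 (p leaves); pivot element 1.
Divide row 2 by 1; eliminate column r from the other rows.
Second iteration: most negative Z-row entry is -14/3 in column t, so t enters.
Ratio test on column t — row 1: 10/1 = 10; row 2: (4/3)/(2/3) = 2; row 3: entry -7/3 ≤ 0. Minimum is 2 at row 2 (r leaves); pivot element 2/3.
Divide row 2 by 2/3; eliminate column t from the other rows.
After both pivots, the entry at constraint row 3, column q is 7/2.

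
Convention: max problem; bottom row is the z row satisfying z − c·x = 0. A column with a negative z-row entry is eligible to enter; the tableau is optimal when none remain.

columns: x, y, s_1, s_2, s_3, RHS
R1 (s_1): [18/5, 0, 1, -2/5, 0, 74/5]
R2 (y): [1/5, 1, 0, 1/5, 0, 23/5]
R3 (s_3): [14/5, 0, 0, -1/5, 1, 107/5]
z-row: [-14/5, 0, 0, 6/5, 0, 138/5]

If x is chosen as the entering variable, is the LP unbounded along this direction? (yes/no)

Column x has positive entries in row(s) 1, 2, 3, so the ratio test bounds it — not unbounded.

no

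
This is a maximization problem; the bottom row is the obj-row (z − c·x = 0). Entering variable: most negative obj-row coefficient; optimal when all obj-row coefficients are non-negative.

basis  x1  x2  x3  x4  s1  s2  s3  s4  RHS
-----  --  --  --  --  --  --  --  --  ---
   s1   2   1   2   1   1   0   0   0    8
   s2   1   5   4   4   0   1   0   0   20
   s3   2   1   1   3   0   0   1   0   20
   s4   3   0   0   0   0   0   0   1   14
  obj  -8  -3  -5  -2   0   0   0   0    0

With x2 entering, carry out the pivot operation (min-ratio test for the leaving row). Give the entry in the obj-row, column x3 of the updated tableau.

Ratio test on column x2 — row 1: 8/1 = 8; row 2: 20/5 = 4; row 3: 20/1 = 20; row 4: entry 0 ≤ 0. Minimum is 4 at row 2 (s2 leaves); pivot element 5.
Divide row 2 by 5; eliminate column x2 from the other rows.
obj-row update in column x3: -5 − (-3)·(4/5) = -13/5.

-13/5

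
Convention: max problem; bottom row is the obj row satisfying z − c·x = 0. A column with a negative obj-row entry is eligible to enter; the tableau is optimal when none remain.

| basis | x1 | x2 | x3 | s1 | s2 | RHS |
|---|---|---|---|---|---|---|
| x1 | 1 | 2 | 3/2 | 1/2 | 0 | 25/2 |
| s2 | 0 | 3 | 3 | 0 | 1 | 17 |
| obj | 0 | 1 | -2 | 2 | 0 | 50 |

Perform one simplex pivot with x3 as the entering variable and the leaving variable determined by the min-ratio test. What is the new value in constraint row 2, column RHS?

Ratio test on column x3 — row 1: (25/2)/(3/2) = 25/3; row 2: 17/3 = 17/3. Minimum is 17/3 at row 2 (s2 leaves); pivot element 3.
Divide row 2 by 3; eliminate column x3 from the other rows.
In the new row 2, the RHS entry is the old entry divided by the pivot: 17/3 = 17/3.

17/3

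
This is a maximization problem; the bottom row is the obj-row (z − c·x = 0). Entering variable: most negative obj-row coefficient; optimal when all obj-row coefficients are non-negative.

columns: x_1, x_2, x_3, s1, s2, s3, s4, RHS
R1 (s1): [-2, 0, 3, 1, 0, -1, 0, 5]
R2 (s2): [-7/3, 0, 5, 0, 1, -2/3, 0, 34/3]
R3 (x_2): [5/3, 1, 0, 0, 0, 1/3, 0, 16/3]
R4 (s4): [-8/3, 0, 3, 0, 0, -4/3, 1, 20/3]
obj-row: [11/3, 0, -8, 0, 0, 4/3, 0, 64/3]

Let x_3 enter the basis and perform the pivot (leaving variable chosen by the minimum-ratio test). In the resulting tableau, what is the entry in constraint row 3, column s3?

1/3

Ratio test on column x_3 — row 1: 5/3 = 5/3; row 2: (34/3)/5 = 34/15; row 3: entry 0 ≤ 0; row 4: (20/3)/3 = 20/9. Minimum is 5/3 at row 1 (s1 leaves); pivot element 3.
Divide row 1 by 3; eliminate column x_3 from the other rows.
Row 3 update in column s3: 1/3 − 0·(-1/3) = 1/3.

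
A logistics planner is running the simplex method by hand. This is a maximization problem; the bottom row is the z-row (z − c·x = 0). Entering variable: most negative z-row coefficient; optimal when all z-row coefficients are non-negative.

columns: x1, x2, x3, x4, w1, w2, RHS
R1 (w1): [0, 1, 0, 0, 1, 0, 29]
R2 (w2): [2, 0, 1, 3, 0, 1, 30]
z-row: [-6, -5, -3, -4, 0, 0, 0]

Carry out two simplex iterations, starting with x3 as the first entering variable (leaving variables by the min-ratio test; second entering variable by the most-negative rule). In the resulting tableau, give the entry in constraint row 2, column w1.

0

Ratio test on column x3 — row 1: entry 0 ≤ 0; row 2: 30/1 = 30. Minimum is 30 at row 2 (w2 leaves); pivot element 1.
Divide row 2 by 1; eliminate column x3 from the other rows.
Second iteration: most negative z-row entry is -5 in column x2, so x2 enters.
Ratio test on column x2 — row 1: 29/1 = 29; row 2: entry 0 ≤ 0. Minimum is 29 at row 1 (w1 leaves); pivot element 1.
Divide row 1 by 1; eliminate column x2 from the other rows.
After both pivots, the entry at constraint row 2, column w1 is 0.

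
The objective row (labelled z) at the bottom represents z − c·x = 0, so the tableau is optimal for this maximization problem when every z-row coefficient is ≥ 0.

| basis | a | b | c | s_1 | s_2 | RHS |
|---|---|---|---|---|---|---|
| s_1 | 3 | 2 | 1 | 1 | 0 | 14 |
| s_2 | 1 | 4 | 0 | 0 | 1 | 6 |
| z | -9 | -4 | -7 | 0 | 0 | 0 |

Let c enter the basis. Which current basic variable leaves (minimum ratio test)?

s_1

Column c entries and ratios — s_1: 14/1 = 14; s_2: 0 ≤ 0, skip.
Smallest ratio is 14 in the row of s_1, so s_1 leaves.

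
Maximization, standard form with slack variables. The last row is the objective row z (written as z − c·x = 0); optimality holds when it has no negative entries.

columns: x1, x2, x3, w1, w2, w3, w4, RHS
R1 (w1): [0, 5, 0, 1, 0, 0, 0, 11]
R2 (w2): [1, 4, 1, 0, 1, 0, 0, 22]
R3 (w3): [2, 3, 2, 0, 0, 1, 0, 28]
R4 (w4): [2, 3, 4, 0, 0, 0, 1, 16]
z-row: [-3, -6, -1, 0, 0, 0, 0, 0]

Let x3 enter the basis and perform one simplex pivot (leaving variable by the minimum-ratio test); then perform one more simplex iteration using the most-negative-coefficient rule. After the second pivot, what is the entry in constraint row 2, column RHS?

Ratio test on column x3 — row 1: entry 0 ≤ 0; row 2: 22/1 = 22; row 3: 28/2 = 14; row 4: 16/4 = 4. Minimum is 4 at row 4 (w4 leaves); pivot element 4.
Divide row 4 by 4; eliminate column x3 from the other rows.
Second iteration: most negative z-row entry is -21/4 in column x2, so x2 enters.
Ratio test on column x2 — row 1: 11/5 = 11/5; row 2: 18/(13/4) = 72/13; row 3: 20/(3/2) = 40/3; row 4: 4/(3/4) = 16/3. Minimum is 11/5 at row 1 (w1 leaves); pivot element 5.
Divide row 1 by 5; eliminate column x2 from the other rows.
After both pivots, the entry at constraint row 2, column RHS is 217/20.

217/20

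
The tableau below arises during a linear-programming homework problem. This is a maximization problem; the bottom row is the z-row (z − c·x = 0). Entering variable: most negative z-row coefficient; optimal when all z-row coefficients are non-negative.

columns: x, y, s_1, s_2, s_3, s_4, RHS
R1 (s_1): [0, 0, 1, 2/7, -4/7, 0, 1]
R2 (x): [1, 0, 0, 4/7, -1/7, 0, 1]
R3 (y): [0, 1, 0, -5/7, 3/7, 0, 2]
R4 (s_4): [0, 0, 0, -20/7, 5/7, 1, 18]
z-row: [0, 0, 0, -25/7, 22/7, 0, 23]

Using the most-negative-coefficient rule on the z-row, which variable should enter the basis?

s_2

Negative z-row entries: s_2: -25/7.
The most negative is -25/7 in column s_2, so s_2 enters.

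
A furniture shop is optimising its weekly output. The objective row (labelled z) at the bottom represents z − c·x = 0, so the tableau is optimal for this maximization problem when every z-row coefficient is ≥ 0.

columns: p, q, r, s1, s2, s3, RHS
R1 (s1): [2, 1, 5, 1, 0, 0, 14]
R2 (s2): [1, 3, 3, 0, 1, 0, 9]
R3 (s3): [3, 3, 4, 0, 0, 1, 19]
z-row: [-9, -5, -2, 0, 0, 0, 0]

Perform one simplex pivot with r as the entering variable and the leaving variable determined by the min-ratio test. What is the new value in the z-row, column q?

-23/5

Ratio test on column r — row 1: 14/5 = 14/5; row 2: 9/3 = 3; row 3: 19/4 = 19/4. Minimum is 14/5 at row 1 (s1 leaves); pivot element 5.
Divide row 1 by 5; eliminate column r from the other rows.
z-row update in column q: -5 − (-2)·(1/5) = -23/5.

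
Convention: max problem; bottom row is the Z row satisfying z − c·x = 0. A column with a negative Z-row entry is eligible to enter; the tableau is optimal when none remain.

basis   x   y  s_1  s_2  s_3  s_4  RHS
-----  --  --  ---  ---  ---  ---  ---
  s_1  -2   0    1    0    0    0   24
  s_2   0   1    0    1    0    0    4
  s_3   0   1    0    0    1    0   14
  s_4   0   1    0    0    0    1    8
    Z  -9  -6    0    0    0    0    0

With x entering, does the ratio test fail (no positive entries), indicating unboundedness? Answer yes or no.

yes

Every constraint-row entry in column x is ≤ 0, so increasing x is unbounded.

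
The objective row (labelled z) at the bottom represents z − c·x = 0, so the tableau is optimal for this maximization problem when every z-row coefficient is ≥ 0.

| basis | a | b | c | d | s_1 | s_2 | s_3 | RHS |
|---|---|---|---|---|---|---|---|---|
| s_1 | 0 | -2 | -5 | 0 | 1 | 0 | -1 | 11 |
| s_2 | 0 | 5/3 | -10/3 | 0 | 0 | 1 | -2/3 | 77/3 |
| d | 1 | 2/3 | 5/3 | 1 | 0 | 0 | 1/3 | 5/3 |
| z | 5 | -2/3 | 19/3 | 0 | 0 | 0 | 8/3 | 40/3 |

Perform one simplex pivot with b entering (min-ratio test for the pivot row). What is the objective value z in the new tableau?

Ratio test on column b — row 1: entry -2 ≤ 0; row 2: (77/3)/(5/3) = 77/5; row 3: (5/3)/(2/3) = 5/2. Minimum is 5/2 at row 3 (d leaves); pivot element 2/3.
Pivot on row 3; the z-row RHS becomes 40/3 − (-2/3)·(5/2) = 15.

15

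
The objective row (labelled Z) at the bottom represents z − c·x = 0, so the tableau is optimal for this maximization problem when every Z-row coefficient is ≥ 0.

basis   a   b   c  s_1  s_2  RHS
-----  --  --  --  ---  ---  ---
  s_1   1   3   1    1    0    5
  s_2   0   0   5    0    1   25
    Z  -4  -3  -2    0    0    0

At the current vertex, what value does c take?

0

c is not in the basis, so in the current basic feasible solution c = 0.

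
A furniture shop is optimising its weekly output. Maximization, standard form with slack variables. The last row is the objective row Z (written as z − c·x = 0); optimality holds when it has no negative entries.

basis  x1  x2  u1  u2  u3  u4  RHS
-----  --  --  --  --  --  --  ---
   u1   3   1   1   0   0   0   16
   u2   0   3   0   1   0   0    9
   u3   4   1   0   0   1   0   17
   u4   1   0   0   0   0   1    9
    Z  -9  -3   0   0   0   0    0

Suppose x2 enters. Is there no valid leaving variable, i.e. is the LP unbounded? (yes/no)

Column x2 has positive entries in row(s) 1, 2, 3, so the ratio test bounds it — not unbounded.

no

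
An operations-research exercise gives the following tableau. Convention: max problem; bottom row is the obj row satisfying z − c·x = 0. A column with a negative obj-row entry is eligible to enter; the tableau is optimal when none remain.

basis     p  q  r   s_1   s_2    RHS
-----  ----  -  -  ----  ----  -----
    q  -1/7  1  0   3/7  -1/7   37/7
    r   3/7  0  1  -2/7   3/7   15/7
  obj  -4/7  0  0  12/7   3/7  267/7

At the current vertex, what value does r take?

r is basic (row 2); its value is the RHS of that row, 15/7.

15/7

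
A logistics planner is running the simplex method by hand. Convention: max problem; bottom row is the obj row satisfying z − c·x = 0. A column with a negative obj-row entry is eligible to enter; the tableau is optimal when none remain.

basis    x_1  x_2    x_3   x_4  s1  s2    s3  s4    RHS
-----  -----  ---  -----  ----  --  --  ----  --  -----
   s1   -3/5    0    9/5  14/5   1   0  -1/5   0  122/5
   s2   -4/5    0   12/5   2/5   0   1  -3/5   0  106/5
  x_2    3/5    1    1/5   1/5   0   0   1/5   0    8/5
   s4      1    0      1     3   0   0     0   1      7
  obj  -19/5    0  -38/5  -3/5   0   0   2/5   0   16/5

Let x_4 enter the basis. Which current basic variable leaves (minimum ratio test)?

Column x_4 entries and ratios — s1: (122/5)/(14/5) = 61/7; s2: (106/5)/(2/5) = 53; x_2: (8/5)/(1/5) = 8; s4: 7/3 = 7/3.
Smallest ratio is 7/3 in the row of s4, so s4 leaves.

s4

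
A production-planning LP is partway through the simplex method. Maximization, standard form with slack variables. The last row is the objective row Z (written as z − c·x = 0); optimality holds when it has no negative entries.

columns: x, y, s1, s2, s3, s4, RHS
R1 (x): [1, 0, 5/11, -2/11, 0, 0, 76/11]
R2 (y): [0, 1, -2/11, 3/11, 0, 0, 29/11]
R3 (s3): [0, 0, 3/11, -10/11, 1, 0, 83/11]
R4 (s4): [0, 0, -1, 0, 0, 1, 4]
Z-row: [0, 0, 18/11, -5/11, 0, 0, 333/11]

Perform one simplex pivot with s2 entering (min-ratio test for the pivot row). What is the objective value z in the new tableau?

Ratio test on column s2 — row 1: entry -2/11 ≤ 0; row 2: (29/11)/(3/11) = 29/3; row 3: entry -10/11 ≤ 0; row 4: entry 0 ≤ 0. Minimum is 29/3 at row 2 (y leaves); pivot element 3/11.
Pivot on row 2; the Z-row RHS becomes 333/11 − (-5/11)·(29/3) = 104/3.

104/3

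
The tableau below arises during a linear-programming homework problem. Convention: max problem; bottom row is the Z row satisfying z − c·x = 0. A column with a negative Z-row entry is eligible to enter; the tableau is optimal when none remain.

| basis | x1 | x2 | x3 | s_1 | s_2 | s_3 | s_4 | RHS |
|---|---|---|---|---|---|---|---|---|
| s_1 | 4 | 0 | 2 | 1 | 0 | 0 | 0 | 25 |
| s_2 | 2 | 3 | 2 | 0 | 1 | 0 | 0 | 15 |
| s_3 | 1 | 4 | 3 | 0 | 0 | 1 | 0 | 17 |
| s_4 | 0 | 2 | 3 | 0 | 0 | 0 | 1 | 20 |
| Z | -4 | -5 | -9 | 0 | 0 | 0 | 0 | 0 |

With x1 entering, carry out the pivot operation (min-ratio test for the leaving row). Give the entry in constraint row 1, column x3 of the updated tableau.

1/2

Ratio test on column x1 — row 1: 25/4 = 25/4; row 2: 15/2 = 15/2; row 3: 17/1 = 17; row 4: entry 0 ≤ 0. Minimum is 25/4 at row 1 (s_1 leaves); pivot element 4.
Divide row 1 by 4; eliminate column x1 from the other rows.
In the new row 1, the x3 entry is the old entry divided by the pivot: 2/4 = 1/2.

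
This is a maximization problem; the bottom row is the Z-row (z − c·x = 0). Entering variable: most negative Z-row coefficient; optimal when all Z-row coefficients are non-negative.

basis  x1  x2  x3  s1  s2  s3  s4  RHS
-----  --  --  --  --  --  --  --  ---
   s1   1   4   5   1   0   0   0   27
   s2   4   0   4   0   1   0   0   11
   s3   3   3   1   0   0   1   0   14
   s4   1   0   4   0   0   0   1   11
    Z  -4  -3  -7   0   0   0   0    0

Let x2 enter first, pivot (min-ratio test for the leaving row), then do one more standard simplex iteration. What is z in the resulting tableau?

304/11

Ratio test on column x2 — row 1: 27/4 = 27/4; row 2: entry 0 ≤ 0; row 3: 14/3 = 14/3; row 4: entry 0 ≤ 0. Minimum is 14/3 at row 3 (s3 leaves); pivot element 3.
Pivot on row 3; the Z-row RHS becomes 0 − (-3)·(14/3) = 14.
Next entering variable (most negative Z-row entry -6): x3.
Ratio test on column x3 — row 1: (25/3)/(11/3) = 25/11; row 2: 11/4 = 11/4; row 3: (14/3)/(1/3) = 14; row 4: 11/4 = 11/4. Minimum is 25/11 at row 1 (s1 leaves); pivot element 11/3.
After the second pivot the Z-row RHS is 14 − (-6)·(25/11) = 304/11.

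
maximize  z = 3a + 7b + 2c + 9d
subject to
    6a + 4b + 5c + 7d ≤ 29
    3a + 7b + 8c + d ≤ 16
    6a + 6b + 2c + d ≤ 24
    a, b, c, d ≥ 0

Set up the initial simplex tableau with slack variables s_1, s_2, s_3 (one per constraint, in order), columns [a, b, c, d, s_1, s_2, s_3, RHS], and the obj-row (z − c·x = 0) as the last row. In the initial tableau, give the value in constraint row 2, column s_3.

Slack s_3 belongs to constraint 3; its column is the unit vector e_3, so the entry in row 2 is 0.

0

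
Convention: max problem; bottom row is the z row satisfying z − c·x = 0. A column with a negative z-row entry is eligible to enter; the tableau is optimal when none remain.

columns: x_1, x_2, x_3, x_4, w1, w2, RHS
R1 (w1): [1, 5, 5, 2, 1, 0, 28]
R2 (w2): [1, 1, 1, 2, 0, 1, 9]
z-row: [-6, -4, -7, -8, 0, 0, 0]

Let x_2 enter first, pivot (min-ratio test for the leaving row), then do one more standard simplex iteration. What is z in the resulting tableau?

Ratio test on column x_2 — row 1: 28/5 = 28/5; row 2: 9/1 = 9. Minimum is 28/5 at row 1 (w1 leaves); pivot element 5.
Pivot on row 1; the z-row RHS becomes 0 − (-4)·(28/5) = 112/5.
Next entering variable (most negative z-row entry -32/5): x_4.
Ratio test on column x_4 — row 1: (28/5)/(2/5) = 14; row 2: (17/5)/(8/5) = 17/8. Minimum is 17/8 at row 2 (w2 leaves); pivot element 8/5.
After the second pivot the z-row RHS is 112/5 − (-32/5)·(17/8) = 36.

36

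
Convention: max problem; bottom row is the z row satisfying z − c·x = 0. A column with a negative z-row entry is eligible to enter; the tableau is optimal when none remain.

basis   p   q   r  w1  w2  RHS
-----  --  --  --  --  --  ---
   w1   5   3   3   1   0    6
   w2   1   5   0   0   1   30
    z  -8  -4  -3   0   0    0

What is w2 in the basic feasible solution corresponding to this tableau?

w2 is basic (row 2); its value is the RHS of that row, 30.

30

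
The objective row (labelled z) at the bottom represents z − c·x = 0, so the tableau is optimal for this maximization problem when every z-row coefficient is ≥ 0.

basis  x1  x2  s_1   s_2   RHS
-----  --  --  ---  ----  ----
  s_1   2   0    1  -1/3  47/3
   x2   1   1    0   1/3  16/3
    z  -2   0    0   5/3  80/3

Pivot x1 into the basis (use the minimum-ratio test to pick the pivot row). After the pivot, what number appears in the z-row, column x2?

2

Ratio test on column x1 — row 1: (47/3)/2 = 47/6; row 2: (16/3)/1 = 16/3. Minimum is 16/3 at row 2 (x2 leaves); pivot element 1.
Divide row 2 by 1; eliminate column x1 from the other rows.
z-row update in column x2: 0 − (-2)·1 = 2.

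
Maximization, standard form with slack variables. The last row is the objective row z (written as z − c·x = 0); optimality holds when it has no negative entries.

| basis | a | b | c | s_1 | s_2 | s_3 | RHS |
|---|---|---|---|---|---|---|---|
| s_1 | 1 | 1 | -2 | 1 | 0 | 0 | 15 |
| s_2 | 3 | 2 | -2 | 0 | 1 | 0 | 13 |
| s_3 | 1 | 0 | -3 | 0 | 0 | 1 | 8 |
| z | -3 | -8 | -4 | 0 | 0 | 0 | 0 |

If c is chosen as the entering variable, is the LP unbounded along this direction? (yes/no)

Every constraint-row entry in column c is ≤ 0, so increasing c is unbounded.

yes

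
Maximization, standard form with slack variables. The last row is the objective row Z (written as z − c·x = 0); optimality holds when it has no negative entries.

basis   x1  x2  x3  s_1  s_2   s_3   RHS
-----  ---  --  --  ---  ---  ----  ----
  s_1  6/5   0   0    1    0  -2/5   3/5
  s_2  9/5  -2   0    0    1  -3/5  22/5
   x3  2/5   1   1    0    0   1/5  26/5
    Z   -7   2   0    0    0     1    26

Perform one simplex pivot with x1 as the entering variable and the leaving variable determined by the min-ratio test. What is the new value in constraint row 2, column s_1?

Ratio test on column x1 — row 1: (3/5)/(6/5) = 1/2; row 2: (22/5)/(9/5) = 22/9; row 3: (26/5)/(2/5) = 13. Minimum is 1/2 at row 1 (s_1 leaves); pivot element 6/5.
Divide row 1 by 6/5; eliminate column x1 from the other rows.
Row 2 update in column s_1: 0 − (9/5)·(5/6) = -3/2.

-3/2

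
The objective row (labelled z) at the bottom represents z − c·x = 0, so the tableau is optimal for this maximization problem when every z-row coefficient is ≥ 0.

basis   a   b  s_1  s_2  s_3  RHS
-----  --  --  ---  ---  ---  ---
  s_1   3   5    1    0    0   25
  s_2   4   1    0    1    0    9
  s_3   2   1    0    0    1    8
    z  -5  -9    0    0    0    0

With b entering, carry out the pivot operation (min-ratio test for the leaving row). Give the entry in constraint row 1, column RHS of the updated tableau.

5

Ratio test on column b — row 1: 25/5 = 5; row 2: 9/1 = 9; row 3: 8/1 = 8. Minimum is 5 at row 1 (s_1 leaves); pivot element 5.
Divide row 1 by 5; eliminate column b from the other rows.
In the new row 1, the RHS entry is the old entry divided by the pivot: 25/5 = 5.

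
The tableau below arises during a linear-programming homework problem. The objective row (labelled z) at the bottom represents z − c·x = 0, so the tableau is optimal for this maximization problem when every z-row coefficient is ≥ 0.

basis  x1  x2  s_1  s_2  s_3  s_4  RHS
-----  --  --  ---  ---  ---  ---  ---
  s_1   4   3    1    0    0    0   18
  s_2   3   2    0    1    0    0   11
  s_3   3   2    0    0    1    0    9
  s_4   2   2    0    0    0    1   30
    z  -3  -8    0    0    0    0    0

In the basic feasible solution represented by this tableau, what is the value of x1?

0

x1 is not in the basis, so in the current basic feasible solution x1 = 0.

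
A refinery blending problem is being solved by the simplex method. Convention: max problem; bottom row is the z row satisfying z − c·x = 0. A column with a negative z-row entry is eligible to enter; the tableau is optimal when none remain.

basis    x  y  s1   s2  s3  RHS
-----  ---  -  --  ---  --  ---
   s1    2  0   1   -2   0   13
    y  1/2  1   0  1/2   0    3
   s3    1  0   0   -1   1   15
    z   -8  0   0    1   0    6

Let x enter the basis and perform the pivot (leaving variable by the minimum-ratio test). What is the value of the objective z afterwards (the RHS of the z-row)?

54

Ratio test on column x — row 1: 13/2 = 13/2; row 2: 3/(1/2) = 6; row 3: 15/1 = 15. Minimum is 6 at row 2 (y leaves); pivot element 1/2.
Pivot on row 2; the z-row RHS becomes 6 − (-8)·6 = 54.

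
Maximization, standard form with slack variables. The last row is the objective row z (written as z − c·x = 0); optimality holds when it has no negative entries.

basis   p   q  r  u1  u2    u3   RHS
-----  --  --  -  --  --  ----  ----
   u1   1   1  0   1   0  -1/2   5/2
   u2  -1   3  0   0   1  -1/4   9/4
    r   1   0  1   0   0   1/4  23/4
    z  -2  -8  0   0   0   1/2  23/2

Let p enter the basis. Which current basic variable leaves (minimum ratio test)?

u1

Column p entries and ratios — u1: (5/2)/1 = 5/2; u2: -1 ≤ 0, skip; r: (23/4)/1 = 23/4.
Smallest ratio is 5/2 in the row of u1, so u1 leaves.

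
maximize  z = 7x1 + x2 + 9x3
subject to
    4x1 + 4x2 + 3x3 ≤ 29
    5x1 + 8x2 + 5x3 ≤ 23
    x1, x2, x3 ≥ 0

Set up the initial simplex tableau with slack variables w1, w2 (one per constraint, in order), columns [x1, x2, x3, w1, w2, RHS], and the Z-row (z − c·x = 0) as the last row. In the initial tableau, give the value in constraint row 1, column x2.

Constraint 1 has coefficient 4 on x2.

4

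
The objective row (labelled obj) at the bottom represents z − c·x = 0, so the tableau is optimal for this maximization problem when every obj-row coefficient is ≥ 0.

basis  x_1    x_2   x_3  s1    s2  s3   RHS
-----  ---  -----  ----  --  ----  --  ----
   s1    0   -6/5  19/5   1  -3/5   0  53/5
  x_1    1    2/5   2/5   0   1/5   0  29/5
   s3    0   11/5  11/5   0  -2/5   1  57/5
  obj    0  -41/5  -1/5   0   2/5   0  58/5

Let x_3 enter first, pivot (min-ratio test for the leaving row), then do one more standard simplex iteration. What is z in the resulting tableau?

299/11

Ratio test on column x_3 — row 1: (53/5)/(19/5) = 53/19; row 2: (29/5)/(2/5) = 29/2; row 3: (57/5)/(11/5) = 57/11. Minimum is 53/19 at row 1 (s1 leaves); pivot element 19/5.
Pivot on row 1; the obj-row RHS becomes 58/5 − (-1/5)·(53/19) = 231/19.
Next entering variable (most negative obj-row entry -157/19): x_2.
Ratio test on column x_2 — row 1: entry -6/19 ≤ 0; row 2: (89/19)/(10/19) = 89/10; row 3: (100/19)/(55/19) = 20/11. Minimum is 20/11 at row 3 (s3 leaves); pivot element 55/19.
After the second pivot the obj-row RHS is 231/19 − (-157/19)·(20/11) = 299/11.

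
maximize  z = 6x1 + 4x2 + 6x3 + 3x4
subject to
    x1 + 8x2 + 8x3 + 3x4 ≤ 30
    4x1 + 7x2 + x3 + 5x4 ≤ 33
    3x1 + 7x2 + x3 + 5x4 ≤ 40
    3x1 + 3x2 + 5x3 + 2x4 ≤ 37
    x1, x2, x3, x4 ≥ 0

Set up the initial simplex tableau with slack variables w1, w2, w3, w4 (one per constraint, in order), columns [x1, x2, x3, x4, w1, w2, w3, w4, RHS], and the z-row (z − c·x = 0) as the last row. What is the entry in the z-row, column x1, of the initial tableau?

-6

The z-row carries the negated objective coefficients: the x1 entry is -6.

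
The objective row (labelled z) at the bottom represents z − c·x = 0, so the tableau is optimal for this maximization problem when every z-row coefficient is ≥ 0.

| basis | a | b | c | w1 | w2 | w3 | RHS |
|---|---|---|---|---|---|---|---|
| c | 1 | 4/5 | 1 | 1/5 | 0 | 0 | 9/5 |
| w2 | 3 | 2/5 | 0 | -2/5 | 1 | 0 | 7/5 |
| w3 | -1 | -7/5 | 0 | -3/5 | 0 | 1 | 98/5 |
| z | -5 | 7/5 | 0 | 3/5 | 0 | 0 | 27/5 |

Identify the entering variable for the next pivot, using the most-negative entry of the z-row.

a

Negative z-row entries: a: -5.
The most negative is -5 in column a, so a enters.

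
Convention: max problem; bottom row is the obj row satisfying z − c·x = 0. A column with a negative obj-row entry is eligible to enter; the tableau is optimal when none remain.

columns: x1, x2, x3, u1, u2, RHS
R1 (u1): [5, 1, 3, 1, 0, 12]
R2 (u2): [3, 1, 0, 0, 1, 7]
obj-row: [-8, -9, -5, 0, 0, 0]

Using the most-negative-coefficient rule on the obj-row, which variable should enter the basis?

x2

Negative obj-row entries: x1: -8, x2: -9, x3: -5.
The most negative is -9 in column x2, so x2 enters.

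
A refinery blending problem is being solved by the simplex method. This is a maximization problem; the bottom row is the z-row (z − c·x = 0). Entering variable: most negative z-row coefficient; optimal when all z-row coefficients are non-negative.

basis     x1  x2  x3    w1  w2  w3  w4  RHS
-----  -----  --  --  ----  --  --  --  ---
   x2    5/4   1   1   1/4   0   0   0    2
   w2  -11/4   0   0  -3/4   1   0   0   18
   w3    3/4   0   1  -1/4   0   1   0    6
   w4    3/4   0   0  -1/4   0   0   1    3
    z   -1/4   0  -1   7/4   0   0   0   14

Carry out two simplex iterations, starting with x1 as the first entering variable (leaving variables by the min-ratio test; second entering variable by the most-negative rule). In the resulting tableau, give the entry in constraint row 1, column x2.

1

Ratio test on column x1 — row 1: 2/(5/4) = 8/5; row 2: entry -11/4 ≤ 0; row 3: 6/(3/4) = 8; row 4: 3/(3/4) = 4. Minimum is 8/5 at row 1 (x2 leaves); pivot element 5/4.
Divide row 1 by 5/4; eliminate column x1 from the other rows.
Second iteration: most negative z-row entry is -4/5 in column x3, so x3 enters.
Ratio test on column x3 — row 1: (8/5)/(4/5) = 2; row 2: (112/5)/(11/5) = 112/11; row 3: (24/5)/(2/5) = 12; row 4: entry -3/5 ≤ 0. Minimum is 2 at row 1 (x1 leaves); pivot element 4/5.
Divide row 1 by 4/5; eliminate column x3 from the other rows.
After both pivots, the entry at constraint row 1, column x2 is 1.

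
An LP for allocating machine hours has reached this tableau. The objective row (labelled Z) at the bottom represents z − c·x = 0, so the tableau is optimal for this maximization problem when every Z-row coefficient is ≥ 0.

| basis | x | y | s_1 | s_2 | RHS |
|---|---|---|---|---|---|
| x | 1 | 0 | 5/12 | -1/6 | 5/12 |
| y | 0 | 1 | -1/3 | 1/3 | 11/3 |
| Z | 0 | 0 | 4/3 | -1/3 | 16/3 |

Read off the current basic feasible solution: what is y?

11/3

y is basic (row 2); its value is the RHS of that row, 11/3.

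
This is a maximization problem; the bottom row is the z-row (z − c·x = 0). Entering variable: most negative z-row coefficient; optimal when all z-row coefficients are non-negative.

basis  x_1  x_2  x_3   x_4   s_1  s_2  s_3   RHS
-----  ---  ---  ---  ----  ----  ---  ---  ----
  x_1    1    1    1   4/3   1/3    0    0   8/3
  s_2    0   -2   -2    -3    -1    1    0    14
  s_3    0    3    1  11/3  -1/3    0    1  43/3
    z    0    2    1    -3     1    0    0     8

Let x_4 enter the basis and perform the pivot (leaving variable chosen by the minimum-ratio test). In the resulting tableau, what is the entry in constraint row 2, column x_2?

Ratio test on column x_4 — row 1: (8/3)/(4/3) = 2; row 2: entry -3 ≤ 0; row 3: (43/3)/(11/3) = 43/11. Minimum is 2 at row 1 (x_1 leaves); pivot element 4/3.
Divide row 1 by 4/3; eliminate column x_4 from the other rows.
Row 2 update in column x_2: -2 − (-3)·(3/4) = 1/4.

1/4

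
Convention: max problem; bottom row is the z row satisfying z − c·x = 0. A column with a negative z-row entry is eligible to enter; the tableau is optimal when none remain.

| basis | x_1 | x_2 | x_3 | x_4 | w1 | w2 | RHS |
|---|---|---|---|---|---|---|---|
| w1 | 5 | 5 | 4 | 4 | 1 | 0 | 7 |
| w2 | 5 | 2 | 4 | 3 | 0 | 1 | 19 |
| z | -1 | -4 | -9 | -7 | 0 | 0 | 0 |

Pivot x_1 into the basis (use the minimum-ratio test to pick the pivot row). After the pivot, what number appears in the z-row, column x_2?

-3

Ratio test on column x_1 — row 1: 7/5 = 7/5; row 2: 19/5 = 19/5. Minimum is 7/5 at row 1 (w1 leaves); pivot element 5.
Divide row 1 by 5; eliminate column x_1 from the other rows.
z-row update in column x_2: -4 − (-1)·1 = -3.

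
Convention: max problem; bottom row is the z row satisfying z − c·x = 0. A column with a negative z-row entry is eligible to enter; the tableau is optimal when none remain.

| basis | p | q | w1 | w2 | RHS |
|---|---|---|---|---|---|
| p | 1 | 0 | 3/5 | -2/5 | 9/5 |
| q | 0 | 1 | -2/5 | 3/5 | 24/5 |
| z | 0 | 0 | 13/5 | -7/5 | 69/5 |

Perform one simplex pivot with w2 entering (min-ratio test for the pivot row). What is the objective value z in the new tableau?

Ratio test on column w2 — row 1: entry -2/5 ≤ 0; row 2: (24/5)/(3/5) = 8. Minimum is 8 at row 2 (q leaves); pivot element 3/5.
Pivot on row 2; the z-row RHS becomes 69/5 − (-7/5)·8 = 25.

25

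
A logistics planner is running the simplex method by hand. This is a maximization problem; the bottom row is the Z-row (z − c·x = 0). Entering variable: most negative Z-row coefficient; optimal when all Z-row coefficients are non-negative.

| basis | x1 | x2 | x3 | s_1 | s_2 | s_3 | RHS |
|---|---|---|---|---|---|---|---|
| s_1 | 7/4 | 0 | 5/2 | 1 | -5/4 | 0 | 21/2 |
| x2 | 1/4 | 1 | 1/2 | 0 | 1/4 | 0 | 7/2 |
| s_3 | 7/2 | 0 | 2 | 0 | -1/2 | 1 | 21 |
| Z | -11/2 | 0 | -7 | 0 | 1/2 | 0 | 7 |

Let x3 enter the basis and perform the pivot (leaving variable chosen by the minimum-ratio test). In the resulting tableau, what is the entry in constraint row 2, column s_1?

-1/5

Ratio test on column x3 — row 1: (21/2)/(5/2) = 21/5; row 2: (7/2)/(1/2) = 7; row 3: 21/2 = 21/2. Minimum is 21/5 at row 1 (s_1 leaves); pivot element 5/2.
Divide row 1 by 5/2; eliminate column x3 from the other rows.
Row 2 update in column s_1: 0 − (1/2)·(2/5) = -1/5.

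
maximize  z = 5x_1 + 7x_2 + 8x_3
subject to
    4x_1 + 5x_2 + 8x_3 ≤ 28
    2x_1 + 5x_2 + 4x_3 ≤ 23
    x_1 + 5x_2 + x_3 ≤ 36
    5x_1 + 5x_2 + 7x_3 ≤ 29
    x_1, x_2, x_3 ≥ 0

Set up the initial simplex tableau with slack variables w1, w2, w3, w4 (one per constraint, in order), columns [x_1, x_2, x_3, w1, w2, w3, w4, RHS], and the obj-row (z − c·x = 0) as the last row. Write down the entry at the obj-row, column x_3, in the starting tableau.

-8

The obj-row carries the negated objective coefficients: the x_3 entry is -8.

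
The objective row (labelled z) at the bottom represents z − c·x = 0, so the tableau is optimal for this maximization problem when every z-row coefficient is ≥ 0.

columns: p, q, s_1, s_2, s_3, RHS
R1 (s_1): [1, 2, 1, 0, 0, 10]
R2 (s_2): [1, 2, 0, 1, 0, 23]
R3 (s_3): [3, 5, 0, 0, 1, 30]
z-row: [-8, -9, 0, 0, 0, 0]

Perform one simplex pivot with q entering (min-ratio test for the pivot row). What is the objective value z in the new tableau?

Ratio test on column q — row 1: 10/2 = 5; row 2: 23/2 = 23/2; row 3: 30/5 = 6. Minimum is 5 at row 1 (s_1 leaves); pivot element 2.
Pivot on row 1; the z-row RHS becomes 0 − (-9)·5 = 45.

45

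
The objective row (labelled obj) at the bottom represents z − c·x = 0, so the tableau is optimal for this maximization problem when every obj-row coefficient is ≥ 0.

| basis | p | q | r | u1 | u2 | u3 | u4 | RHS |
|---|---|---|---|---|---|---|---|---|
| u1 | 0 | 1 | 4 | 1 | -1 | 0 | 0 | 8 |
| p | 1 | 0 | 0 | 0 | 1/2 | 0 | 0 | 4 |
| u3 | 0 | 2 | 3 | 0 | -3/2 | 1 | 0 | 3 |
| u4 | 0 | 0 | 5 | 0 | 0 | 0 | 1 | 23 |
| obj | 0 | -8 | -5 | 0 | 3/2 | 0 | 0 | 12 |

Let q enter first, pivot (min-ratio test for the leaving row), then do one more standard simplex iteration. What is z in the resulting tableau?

60

Ratio test on column q — row 1: 8/1 = 8; row 2: entry 0 ≤ 0; row 3: 3/2 = 3/2; row 4: entry 0 ≤ 0. Minimum is 3/2 at row 3 (u3 leaves); pivot element 2.
Pivot on row 3; the obj-row RHS becomes 12 − (-8)·(3/2) = 24.
Next entering variable (most negative obj-row entry -9/2): u2.
Ratio test on column u2 — row 1: entry -1/4 ≤ 0; row 2: 4/(1/2) = 8; row 3: entry -3/4 ≤ 0; row 4: entry 0 ≤ 0. Minimum is 8 at row 2 (p leaves); pivot element 1/2.
After the second pivot the obj-row RHS is 24 − (-9/2)·8 = 60.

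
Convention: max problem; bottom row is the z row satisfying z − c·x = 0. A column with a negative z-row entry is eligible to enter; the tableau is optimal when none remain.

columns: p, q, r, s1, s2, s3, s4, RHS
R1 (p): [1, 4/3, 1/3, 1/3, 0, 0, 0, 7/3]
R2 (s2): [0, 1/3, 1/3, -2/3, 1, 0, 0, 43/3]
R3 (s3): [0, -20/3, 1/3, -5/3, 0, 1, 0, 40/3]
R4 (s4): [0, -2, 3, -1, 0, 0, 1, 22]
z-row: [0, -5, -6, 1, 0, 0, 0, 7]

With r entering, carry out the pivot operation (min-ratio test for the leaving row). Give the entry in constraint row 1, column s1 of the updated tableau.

1

Ratio test on column r — row 1: (7/3)/(1/3) = 7; row 2: (43/3)/(1/3) = 43; row 3: (40/3)/(1/3) = 40; row 4: 22/3 = 22/3. Minimum is 7 at row 1 (p leaves); pivot element 1/3.
Divide row 1 by 1/3; eliminate column r from the other rows.
In the new row 1, the s1 entry is the old entry divided by the pivot: (1/3)/(1/3) = 1.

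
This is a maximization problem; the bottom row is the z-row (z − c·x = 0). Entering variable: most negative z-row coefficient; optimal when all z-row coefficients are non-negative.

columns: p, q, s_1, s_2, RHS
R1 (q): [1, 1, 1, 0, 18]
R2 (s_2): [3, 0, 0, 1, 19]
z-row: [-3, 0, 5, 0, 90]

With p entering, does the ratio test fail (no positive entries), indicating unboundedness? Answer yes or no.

Column p has positive entries in row(s) 1, 2, so the ratio test bounds it — not unbounded.

no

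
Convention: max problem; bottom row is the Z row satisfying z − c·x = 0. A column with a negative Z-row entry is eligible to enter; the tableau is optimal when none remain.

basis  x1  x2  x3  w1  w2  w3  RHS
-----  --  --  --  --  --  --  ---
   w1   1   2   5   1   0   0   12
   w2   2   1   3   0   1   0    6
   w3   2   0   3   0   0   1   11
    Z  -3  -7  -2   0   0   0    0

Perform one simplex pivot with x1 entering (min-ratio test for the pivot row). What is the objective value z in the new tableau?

9

Ratio test on column x1 — row 1: 12/1 = 12; row 2: 6/2 = 3; row 3: 11/2 = 11/2. Minimum is 3 at row 2 (w2 leaves); pivot element 2.
Pivot on row 2; the Z-row RHS becomes 0 − (-3)·3 = 9.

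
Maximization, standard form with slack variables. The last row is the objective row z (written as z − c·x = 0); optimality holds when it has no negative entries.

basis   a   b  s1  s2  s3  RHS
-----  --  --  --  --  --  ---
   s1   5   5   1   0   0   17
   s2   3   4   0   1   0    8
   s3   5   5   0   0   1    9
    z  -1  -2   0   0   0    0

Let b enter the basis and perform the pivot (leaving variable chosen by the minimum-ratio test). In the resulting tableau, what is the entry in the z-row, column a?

1

Ratio test on column b — row 1: 17/5 = 17/5; row 2: 8/4 = 2; row 3: 9/5 = 9/5. Minimum is 9/5 at row 3 (s3 leaves); pivot element 5.
Divide row 3 by 5; eliminate column b from the other rows.
z-row update in column a: -1 − (-2)·1 = 1.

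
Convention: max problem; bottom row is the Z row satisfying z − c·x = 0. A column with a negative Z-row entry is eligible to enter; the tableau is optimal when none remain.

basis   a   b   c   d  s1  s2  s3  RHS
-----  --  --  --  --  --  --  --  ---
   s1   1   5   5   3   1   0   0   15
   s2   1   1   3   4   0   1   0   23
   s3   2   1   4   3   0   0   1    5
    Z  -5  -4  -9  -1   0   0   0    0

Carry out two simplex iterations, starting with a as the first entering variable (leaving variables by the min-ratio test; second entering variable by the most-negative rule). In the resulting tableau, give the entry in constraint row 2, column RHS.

Ratio test on column a — row 1: 15/1 = 15; row 2: 23/1 = 23; row 3: 5/2 = 5/2. Minimum is 5/2 at row 3 (s3 leaves); pivot element 2.
Divide row 3 by 2; eliminate column a from the other rows.
Second iteration: most negative Z-row entry is -3/2 in column b, so b enters.
Ratio test on column b — row 1: (25/2)/(9/2) = 25/9; row 2: (41/2)/(1/2) = 41; row 3: (5/2)/(1/2) = 5. Minimum is 25/9 at row 1 (s1 leaves); pivot element 9/2.
Divide row 1 by 9/2; eliminate column b from the other rows.
After both pivots, the entry at constraint row 2, column RHS is 172/9.

172/9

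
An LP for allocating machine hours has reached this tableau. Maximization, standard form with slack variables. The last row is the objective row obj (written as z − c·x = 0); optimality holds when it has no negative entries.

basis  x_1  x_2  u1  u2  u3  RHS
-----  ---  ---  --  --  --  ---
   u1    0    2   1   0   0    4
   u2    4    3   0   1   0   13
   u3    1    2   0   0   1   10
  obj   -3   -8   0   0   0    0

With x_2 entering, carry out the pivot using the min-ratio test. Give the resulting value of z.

16

Ratio test on column x_2 — row 1: 4/2 = 2; row 2: 13/3 = 13/3; row 3: 10/2 = 5. Minimum is 2 at row 1 (u1 leaves); pivot element 2.
Pivot on row 1; the obj-row RHS becomes 0 − (-8)·2 = 16.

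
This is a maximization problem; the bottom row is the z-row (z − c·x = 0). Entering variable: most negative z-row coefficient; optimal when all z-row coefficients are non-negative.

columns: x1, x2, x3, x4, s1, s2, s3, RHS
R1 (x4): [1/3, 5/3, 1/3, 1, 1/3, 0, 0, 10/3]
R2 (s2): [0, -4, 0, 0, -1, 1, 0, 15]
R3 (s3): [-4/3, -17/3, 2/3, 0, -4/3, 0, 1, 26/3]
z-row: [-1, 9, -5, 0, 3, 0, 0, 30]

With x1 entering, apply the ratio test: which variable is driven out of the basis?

Column x1 entries and ratios — x4: (10/3)/(1/3) = 10; s2: 0 ≤ 0, skip; s3: -4/3 ≤ 0, skip.
Smallest ratio is 10 in the row of x4, so x4 leaves.

x4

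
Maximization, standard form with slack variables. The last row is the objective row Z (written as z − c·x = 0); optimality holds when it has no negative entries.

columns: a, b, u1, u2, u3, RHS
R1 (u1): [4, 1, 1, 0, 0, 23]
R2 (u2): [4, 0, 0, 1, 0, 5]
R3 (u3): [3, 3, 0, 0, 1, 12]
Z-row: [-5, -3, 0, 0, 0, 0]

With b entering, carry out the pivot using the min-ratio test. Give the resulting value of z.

12

Ratio test on column b — row 1: 23/1 = 23; row 2: entry 0 ≤ 0; row 3: 12/3 = 4. Minimum is 4 at row 3 (u3 leaves); pivot element 3.
Pivot on row 3; the Z-row RHS becomes 0 − (-3)·4 = 12.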